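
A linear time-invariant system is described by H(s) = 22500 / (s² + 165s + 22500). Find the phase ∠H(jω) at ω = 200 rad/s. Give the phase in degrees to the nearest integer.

-118°

∠[(j200)² + 165(j200) + 22500] = ∠[-17500 + j33000] = 117.94°
∠H(j200) = −117.94° = -117.94°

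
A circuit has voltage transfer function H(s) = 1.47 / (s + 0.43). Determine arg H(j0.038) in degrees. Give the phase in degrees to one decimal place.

∠(j0.038 + 0.43) = arctan(0.038/0.43) = 5.05°
∠H(j0.038) = −5.05° = -5.05°

-5.1°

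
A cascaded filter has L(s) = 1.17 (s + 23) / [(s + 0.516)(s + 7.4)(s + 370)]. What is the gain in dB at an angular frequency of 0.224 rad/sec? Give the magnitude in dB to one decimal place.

|j0.224 + 23| = √(0.224² + 23²) = 23
|j0.224 + 0.516| = √(0.224² + 0.516²) = 0.5625
|j0.224 + 7.4| = √(0.224² + 7.4²) = 7.403
|j0.224 + 370| = √(0.224² + 370²) = 370
|L(j0.224)| = 1.17 × 23 / (0.5625 × 7.403 × 370) = 0.017465
20 log₁₀(0.017465) = -35.16 dB

-35.2 dB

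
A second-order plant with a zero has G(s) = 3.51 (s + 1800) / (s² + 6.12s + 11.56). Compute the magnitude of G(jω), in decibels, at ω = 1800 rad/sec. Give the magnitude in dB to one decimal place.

-51.2 dB

|j1800 + 1800| = √(1800² + 1800²) = 2546
|(j1800)² + 6.12(j1800) + 11.56| = |-3.24e+06 + j11016| = 3.24e+06
|G(j1800)| = 3.51 × 2546 / 3.24e+06 = 0.0027577
20 log₁₀(0.0027577) = -51.19 dB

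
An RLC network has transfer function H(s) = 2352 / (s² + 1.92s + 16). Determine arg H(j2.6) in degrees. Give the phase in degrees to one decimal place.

∠[(j2.6)² + 1.92(j2.6) + 16] = ∠[9.24 + j4.992] = 28.38°
∠H(j2.6) = −28.38° = -28.38°

-28.4°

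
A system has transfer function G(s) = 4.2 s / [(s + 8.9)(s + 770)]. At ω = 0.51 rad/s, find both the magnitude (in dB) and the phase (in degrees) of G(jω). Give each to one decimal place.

|G| = -70.1 dB, ∠G = 86.7 deg

|j0.51| = 0.51
|j0.51 + 8.9| = √(0.51² + 8.9²) = 8.915
|j0.51 + 770| = √(0.51² + 770²) = 770
|G(j0.51)| = 4.2 × 0.51 / (8.915 × 770) = 0.00031205
20 log₁₀(0.00031205) = -70.12 dB
∠(j0.51) = 90.00°
∠(j0.51 + 8.9) = arctan(0.51/8.9) = 3.28°
∠(j0.51 + 770) = arctan(0.51/770) = 0.04°
∠G(j0.51) = 90.00° − (3.28° + 0.04°) = 86.68°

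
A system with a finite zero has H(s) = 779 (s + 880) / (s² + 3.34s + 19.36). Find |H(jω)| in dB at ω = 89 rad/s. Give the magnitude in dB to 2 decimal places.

|j89 + 880| = √(89² + 880²) = 884.5
|(j89)² + 3.34(j89) + 19.36| = |-7901.6 + j297.26| = 7907
|H(j89)| = 779 × 884.5 / 7907 = 87.138
20 log₁₀(87.138) = 38.804 dB

38.80 dB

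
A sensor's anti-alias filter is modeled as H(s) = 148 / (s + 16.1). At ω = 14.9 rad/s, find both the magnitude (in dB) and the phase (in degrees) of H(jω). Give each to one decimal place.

|H| = 16.6 dB, ∠H = -42.8°

|j14.9 + 16.1| = √(14.9² + 16.1²) = 21.94
|H(j14.9)| = 148 / 21.94 = 6.7467
20 log₁₀(6.7467) = 16.58 dB
∠(j14.9 + 16.1) = arctan(14.9/16.1) = 42.78°
∠H(j14.9) = −42.78° = -42.78°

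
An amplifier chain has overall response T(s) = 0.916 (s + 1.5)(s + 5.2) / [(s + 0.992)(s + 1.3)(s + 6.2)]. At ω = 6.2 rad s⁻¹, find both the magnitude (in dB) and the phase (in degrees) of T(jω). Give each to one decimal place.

|j6.2 + 1.5| = √(6.2² + 1.5²) = 6.379
|j6.2 + 5.2| = √(6.2² + 5.2²) = 8.092
|j6.2 + 0.992| = √(6.2² + 0.992²) = 6.279
|j6.2 + 1.3| = √(6.2² + 1.3²) = 6.335
|j6.2 + 6.2| = √(6.2² + 6.2²) = 8.768
|T(j6.2)| = 0.916 × 6.379 × 8.092 / (6.279 × 6.335 × 8.768) = 0.13557
20 log₁₀(0.13557) = -17.36 dB
∠(j6.2 + 1.5) = arctan(6.2/1.5) = 76.40°
∠(j6.2 + 5.2) = arctan(6.2/5.2) = 50.01°
∠(j6.2 + 0.992) = arctan(6.2/0.992) = 80.91°
∠(j6.2 + 1.3) = arctan(6.2/1.3) = 78.16°
∠(j6.2 + 6.2) = arctan(6.2/6.2) = 45.00°
∠T(j6.2) = 76.40° + 50.01° − (80.91° + 78.16° + 45.00°) = -77.66°

|T| = -17.4 dB, ∠T = -77.7°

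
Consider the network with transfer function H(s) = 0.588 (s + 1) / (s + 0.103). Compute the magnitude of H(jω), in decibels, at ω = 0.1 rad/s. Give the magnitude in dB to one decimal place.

|j0.1 + 1| = √(0.1² + 1²) = 1.005
|j0.1 + 0.103| = √(0.1² + 0.103²) = 0.1436
|H(j0.1)| = 0.588 × 1.005 / 0.1436 = 4.1163
20 log₁₀(4.1163) = 12.29 dB

12.3 dB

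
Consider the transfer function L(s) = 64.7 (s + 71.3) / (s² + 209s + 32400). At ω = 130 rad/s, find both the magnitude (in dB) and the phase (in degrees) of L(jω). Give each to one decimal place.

|L| = -10.3 dB, ∠L = 1.0°

|j130 + 71.3| = √(130² + 71.3²) = 148.3
|(j130)² + 209(j130) + 32400| = |15500 + j27170| = 3.128e+04
|L(j130)| = 64.7 × 148.3 / 3.128e+04 = 0.30668
20 log₁₀(0.30668) = -10.27 dB
∠(j130 + 71.3) = arctan(130/71.3) = 61.26°
∠[(j130)² + 209(j130) + 32400] = ∠[15500 + j27170] = 60.30°
∠L(j130) = 61.26° − 60.30° = 0.96°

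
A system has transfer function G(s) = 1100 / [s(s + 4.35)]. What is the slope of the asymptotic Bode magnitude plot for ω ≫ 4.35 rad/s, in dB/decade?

-40 dB/decade

With 0 zeros and 2 poles, the high-frequency asymptotic slope is 20 × (0 − 2) = -40 dB/decade.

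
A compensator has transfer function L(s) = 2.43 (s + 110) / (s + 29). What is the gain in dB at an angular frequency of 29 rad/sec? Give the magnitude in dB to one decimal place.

|j29 + 110| = √(29² + 110²) = 113.8
|j29 + 29| = √(29² + 29²) = 41.01
|L(j29)| = 2.43 × 113.8 / 41.01 = 6.7403
20 log₁₀(6.7403) = 16.57 dB

16.6 dB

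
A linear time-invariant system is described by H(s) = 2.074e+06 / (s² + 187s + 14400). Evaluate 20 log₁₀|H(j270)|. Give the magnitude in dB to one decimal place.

28.6 dB

|(j270)² + 187(j270) + 14400| = |-58500 + j50490| = 7.728e+04
|H(j270)| = 2.074e+06 / 7.728e+04 = 26.839
20 log₁₀(26.839) = 28.58 dB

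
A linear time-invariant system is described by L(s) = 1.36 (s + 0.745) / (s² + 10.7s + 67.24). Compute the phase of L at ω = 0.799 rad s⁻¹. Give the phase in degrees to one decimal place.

39.7°

∠(j0.799 + 0.745) = arctan(0.799/0.745) = 47.00°
∠[(j0.799)² + 10.7(j0.799) + 67.24] = ∠[66.602 + j8.5493] = 7.31°
∠L(j0.799) = 47.00° − 7.31° = 39.69°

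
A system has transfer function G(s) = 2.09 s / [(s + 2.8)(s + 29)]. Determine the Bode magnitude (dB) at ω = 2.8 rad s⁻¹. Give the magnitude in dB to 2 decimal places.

|j2.8| = 2.8
|j2.8 + 2.8| = √(2.8² + 2.8²) = 3.96
|j2.8 + 29| = √(2.8² + 29²) = 29.13
|G(j2.8)| = 2.09 × 2.8 / (3.96 × 29.13) = 0.050725
20 log₁₀(0.050725) = -25.896 dB

-25.90 dB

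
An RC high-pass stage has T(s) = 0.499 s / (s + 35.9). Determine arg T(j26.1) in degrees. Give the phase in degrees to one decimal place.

∠(j26.1) = 90.00°
∠(j26.1 + 35.9) = arctan(26.1/35.9) = 36.02°
∠T(j26.1) = 90.00° − 36.02° = 53.98°

54.0°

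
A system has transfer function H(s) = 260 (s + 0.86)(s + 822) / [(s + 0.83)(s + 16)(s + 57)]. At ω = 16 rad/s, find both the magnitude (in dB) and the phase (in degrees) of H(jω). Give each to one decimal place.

|j16 + 0.86| = √(16² + 0.86²) = 16.02
|j16 + 822| = √(16² + 822²) = 822.2
|j16 + 0.83| = √(16² + 0.83²) = 16.02
|j16 + 16| = √(16² + 16²) = 22.63
|j16 + 57| = √(16² + 57²) = 59.2
|H(j16)| = 260 × 16.02 × 822.2 / (16.02 × 22.63 × 59.2) = 159.58
20 log₁₀(159.58) = 44.06 dB
∠(j16 + 0.86) = arctan(16/0.86) = 86.92°
∠(j16 + 822) = arctan(16/822) = 1.12°
∠(j16 + 0.83) = arctan(16/0.83) = 87.03°
∠(j16 + 16) = arctan(16/16) = 45.00°
∠(j16 + 57) = arctan(16/57) = 15.68°
∠H(j16) = 86.92° + 1.12° − (87.03° + 45.00° + 15.68°) = -59.67°

|H| = 44.1 dB, ∠H = -59.7°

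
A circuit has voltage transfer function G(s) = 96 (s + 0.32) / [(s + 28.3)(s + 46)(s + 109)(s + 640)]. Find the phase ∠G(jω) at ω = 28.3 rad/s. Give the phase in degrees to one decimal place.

-4.3°

∠(j28.3 + 0.32) = arctan(28.3/0.32) = 89.35°
∠(j28.3 + 28.3) = arctan(28.3/28.3) = 45.00°
∠(j28.3 + 46) = arctan(28.3/46) = 31.60°
∠(j28.3 + 109) = arctan(28.3/109) = 14.55°
∠(j28.3 + 640) = arctan(28.3/640) = 2.53°
∠G(j28.3) = 89.35° − (45.00° + 31.60° + 14.55° + 2.53°) = -4.33°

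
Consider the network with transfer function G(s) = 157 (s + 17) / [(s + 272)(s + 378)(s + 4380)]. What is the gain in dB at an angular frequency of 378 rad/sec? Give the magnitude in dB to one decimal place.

|j378 + 17| = √(378² + 17²) = 378.4
|j378 + 272| = √(378² + 272²) = 465.7
|j378 + 378| = √(378² + 378²) = 534.6
|j378 + 4380| = √(378² + 4380²) = 4396
|G(j378)| = 157 × 378.4 / (465.7 × 534.6 × 4396) = 5.428e-05
20 log₁₀(5.428e-05) = -85.31 dB

-85.3 dB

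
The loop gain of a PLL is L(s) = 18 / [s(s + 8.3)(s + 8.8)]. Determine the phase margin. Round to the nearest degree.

Gain crossover: |L(jω)| = 1 at ω ≈ 0.246 rad s⁻¹.
∠L(j0.246) = −90° − arctan(0.246/8.3) − arctan(0.246/8.8) ≈ -93.30°
PM = 180° + (-93.30°) = 86.70°

87°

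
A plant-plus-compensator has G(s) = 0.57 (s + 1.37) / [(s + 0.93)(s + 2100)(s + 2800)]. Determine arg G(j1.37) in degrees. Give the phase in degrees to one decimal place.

-10.9°

∠(j1.37 + 1.37) = arctan(1.37/1.37) = 45.00°
∠(j1.37 + 0.93) = arctan(1.37/0.93) = 55.83°
∠(j1.37 + 2100) = arctan(1.37/2100) = 0.04°
∠(j1.37 + 2800) = arctan(1.37/2800) = 0.03°
∠G(j1.37) = 45.00° − (55.83° + 0.04° + 0.03°) = -10.90°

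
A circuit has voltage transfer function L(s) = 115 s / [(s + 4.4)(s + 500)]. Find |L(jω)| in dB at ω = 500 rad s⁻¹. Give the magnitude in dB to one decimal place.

|j500| = 500
|j500 + 4.4| = √(500² + 4.4²) = 500
|j500 + 500| = √(500² + 500²) = 707.1
|L(j500)| = 115 × 500 / (500 × 707.1) = 0.16263
20 log₁₀(0.16263) = -15.78 dB

-15.8 dB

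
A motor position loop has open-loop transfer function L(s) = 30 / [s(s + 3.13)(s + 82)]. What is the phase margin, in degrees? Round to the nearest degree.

Gain crossover: |L(jω)| = 1 at ω ≈ 0.117 rad s⁻¹.
∠L(j0.117) = −90° − arctan(0.117/3.13) − arctan(0.117/82) ≈ -92.22°
PM = 180° + (-92.22°) = 87.78°

88°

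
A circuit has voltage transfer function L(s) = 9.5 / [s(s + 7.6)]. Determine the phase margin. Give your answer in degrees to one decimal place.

80.8 deg

Gain crossover: |L(jω)| = 1 at ω ≈ 1.23 rad/s.
∠L(j1.23) = −90° − arctan(1.23/7.6) ≈ -99.22°
PM = 180° + (-99.22°) = 80.78°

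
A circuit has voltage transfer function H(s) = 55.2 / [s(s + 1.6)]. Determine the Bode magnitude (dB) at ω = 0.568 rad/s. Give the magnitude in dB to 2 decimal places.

|j0.568 + 1.6| = √(0.568² + 1.6²) = 1.698
|j0.568| = 0.568
|H(j0.568)| = 55.2 / (1.698 × 0.568) = 57.24
20 log₁₀(57.24) = 35.154 dB

35.15 dB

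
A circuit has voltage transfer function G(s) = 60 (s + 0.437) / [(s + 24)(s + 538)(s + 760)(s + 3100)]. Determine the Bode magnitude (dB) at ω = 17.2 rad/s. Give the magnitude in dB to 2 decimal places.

-151.19 dB

|j17.2 + 0.437| = √(17.2² + 0.437²) = 17.21
|j17.2 + 24| = √(17.2² + 24²) = 29.53
|j17.2 + 538| = √(17.2² + 538²) = 538.3
|j17.2 + 760| = √(17.2² + 760²) = 760.2
|j17.2 + 3100| = √(17.2² + 3100²) = 3100
|G(j17.2)| = 60 × 17.21 / (29.53 × 538.3 × 760.2 × 3100) = 2.7562e-08
20 log₁₀(2.7562e-08) = -151.194 dB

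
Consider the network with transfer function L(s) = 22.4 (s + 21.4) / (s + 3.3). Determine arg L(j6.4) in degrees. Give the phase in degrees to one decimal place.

∠(j6.4 + 21.4) = arctan(6.4/21.4) = 16.65°
∠(j6.4 + 3.3) = arctan(6.4/3.3) = 62.72°
∠L(j6.4) = 16.65° − 62.72° = -46.07°

-46.1 deg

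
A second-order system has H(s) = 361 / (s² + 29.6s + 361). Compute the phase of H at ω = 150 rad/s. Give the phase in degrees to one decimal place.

-168.7°

∠[(j150)² + 29.6(j150) + 361] = ∠[-22139 + j4440] = 168.66°
∠H(j150) = −168.66° = -168.66°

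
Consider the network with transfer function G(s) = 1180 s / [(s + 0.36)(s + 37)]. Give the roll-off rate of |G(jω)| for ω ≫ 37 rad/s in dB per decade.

-20 dB/decade

With 1 zero and 2 poles, the high-frequency asymptotic slope is 20 × (1 − 2) = -20 dB/decade.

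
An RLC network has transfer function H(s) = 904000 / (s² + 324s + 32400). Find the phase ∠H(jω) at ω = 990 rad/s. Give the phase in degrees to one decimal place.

∠[(j990)² + 324(j990) + 32400] = ∠[-9.477e+05 + j3.2076e+05] = 161.30°
∠H(j990) = −161.30° = -161.30°

-161.3°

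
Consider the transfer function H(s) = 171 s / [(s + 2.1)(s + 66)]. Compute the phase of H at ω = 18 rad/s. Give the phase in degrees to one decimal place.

-8.6°

∠(j18) = 90.00°
∠(j18 + 2.1) = arctan(18/2.1) = 83.35°
∠(j18 + 66) = arctan(18/66) = 15.26°
∠H(j18) = 90.00° − (83.35° + 15.26°) = -8.60°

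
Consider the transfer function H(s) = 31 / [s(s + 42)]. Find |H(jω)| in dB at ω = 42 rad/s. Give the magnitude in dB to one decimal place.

|j42 + 42| = √(42² + 42²) = 59.4
|j42| = 42
|H(j42)| = 31 / (59.4 × 42) = 0.012426
20 log₁₀(0.012426) = -38.11 dB

-38.1 dB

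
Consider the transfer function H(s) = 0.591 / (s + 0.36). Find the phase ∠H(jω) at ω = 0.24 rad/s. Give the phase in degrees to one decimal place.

∠(j0.24 + 0.36) = arctan(0.24/0.36) = 33.69°
∠H(j0.24) = −33.69° = -33.69°

-33.7°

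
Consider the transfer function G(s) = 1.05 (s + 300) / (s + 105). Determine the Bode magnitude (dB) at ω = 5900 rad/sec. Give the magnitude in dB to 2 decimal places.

|j5900 + 300| = √(5900² + 300²) = 5908
|j5900 + 105| = √(5900² + 105²) = 5901
|G(j5900)| = 1.05 × 5908 / 5901 = 1.0512
20 log₁₀(1.0512) = 0.434 dB

0.43 dB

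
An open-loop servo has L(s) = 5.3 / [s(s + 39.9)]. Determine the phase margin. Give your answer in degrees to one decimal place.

Gain crossover: |L(jω)| = 1 at ω ≈ 0.133 rad/s.
∠L(j0.133) = −90° − arctan(0.133/39.9) ≈ -90.19°
PM = 180° + (-90.19°) = 89.81°

89.8°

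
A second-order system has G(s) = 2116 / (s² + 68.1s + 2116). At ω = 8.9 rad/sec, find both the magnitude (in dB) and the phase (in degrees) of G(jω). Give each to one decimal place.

|G| = -0.0 dB, ∠G = -16.6 deg

|(j8.9)² + 68.1(j8.9) + 2116| = |2036.8 + j606.09| = 2125
|G(j8.9)| = 2116 / 2125 = 0.99574
20 log₁₀(0.99574) = -0.04 dB
∠[(j8.9)² + 68.1(j8.9) + 2116] = ∠[2036.8 + j606.09] = 16.57°
∠G(j8.9) = −16.57° = -16.57°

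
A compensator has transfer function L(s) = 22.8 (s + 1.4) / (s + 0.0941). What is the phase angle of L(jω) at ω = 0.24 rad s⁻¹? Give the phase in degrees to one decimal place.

∠(j0.24 + 1.4) = arctan(0.24/1.4) = 9.73°
∠(j0.24 + 0.0941) = arctan(0.24/0.0941) = 68.59°
∠L(j0.24) = 9.73° − 68.59° = -58.86°

-58.9°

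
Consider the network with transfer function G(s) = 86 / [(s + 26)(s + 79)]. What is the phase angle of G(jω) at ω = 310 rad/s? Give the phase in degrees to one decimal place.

-160.9 deg

∠(j310 + 26) = arctan(310/26) = 85.21°
∠(j310 + 79) = arctan(310/79) = 75.70°
∠G(j310) = − (85.21° + 75.70°) = -160.91°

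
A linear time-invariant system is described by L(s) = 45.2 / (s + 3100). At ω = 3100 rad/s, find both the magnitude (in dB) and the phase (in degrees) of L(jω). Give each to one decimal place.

|j3100 + 3100| = √(3100² + 3100²) = 4384
|L(j3100)| = 45.2 / 4384 = 0.01031
20 log₁₀(0.01031) = -39.73 dB
∠(j3100 + 3100) = arctan(3100/3100) = 45.00°
∠L(j3100) = −45.00° = -45.00°

|L| = -39.7 dB, ∠L = -45.0 deg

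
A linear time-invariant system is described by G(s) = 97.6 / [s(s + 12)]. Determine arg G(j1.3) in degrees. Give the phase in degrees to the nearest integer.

-96 deg

∠(j1.3 + 12) = arctan(1.3/12) = 6.18°
∠(j1.3) = 90.00°
∠G(j1.3) = − (6.18° + 90.00°) = -96.18°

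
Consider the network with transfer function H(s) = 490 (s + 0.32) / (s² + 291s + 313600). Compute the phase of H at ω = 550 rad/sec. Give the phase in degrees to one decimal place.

3.9°

∠(j550 + 0.32) = arctan(550/0.32) = 89.97°
∠[(j550)² + 291(j550) + 313600] = ∠[11100 + j1.6005e+05] = 86.03°
∠H(j550) = 89.97° − 86.03° = 3.93°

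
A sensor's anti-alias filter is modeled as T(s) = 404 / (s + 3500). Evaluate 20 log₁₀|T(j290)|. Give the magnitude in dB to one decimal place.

|j290 + 3500| = √(290² + 3500²) = 3512
|T(j290)| = 404 / 3512 = 0.11503
20 log₁₀(0.11503) = -18.78 dB

-18.8 dB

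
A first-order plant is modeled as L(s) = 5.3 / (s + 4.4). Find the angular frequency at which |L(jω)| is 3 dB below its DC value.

4.4 rad/s

For a single-pole low-pass, the −3 dB point is at the pole: ω = 4.4 rad/s.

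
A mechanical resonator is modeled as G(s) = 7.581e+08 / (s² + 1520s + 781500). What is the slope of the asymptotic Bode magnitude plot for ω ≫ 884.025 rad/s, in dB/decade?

With 0 zeros and 2 poles, the high-frequency asymptotic slope is 20 × (0 − 2) = -40 dB/decade.

-40 dB/decade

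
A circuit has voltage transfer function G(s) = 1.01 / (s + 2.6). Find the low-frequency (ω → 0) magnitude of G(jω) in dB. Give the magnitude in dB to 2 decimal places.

-8.21 dB

G(0) = 1.01 / 2.6 = 0.38846
20 log₁₀(0.38846) = -8.213 dB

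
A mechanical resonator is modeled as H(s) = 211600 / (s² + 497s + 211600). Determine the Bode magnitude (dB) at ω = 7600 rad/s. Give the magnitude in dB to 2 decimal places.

-48.71 dB

|(j7600)² + 497(j7600) + 211600| = |-5.7548e+07 + j3.7772e+06| = 5.767e+07
|H(j7600)| = 211600 / 5.767e+07 = 0.003669
20 log₁₀(0.003669) = -48.709 dB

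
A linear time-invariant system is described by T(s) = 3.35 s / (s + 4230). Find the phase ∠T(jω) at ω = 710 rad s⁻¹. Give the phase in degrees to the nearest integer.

80°

∠(j710) = 90.00°
∠(j710 + 4230) = arctan(710/4230) = 9.53°
∠T(j710) = 90.00° − 9.53° = 80.47°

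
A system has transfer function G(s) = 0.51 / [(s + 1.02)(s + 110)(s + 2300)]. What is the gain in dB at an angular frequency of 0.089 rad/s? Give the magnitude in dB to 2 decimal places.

|j0.089 + 1.02| = √(0.089² + 1.02²) = 1.024
|j0.089 + 110| = √(0.089² + 110²) = 110
|j0.089 + 2300| = √(0.089² + 2300²) = 2300
|G(j0.089)| = 0.51 / (1.024 × 110 × 2300) = 1.9688e-06
20 log₁₀(1.9688e-06) = -114.116 dB

-114.12 dB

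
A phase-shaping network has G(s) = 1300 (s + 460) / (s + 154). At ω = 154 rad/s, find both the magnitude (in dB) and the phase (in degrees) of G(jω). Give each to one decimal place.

|j154 + 460| = √(154² + 460²) = 485.1
|j154 + 154| = √(154² + 154²) = 217.8
|G(j154)| = 1300 × 485.1 / 217.8 = 2895.6
20 log₁₀(2895.6) = 69.23 dB
∠(j154 + 460) = arctan(154/460) = 18.51°
∠(j154 + 154) = arctan(154/154) = 45.00°
∠G(j154) = 18.51° − 45.00° = -26.49°

|G| = 69.2 dB, ∠G = -26.5°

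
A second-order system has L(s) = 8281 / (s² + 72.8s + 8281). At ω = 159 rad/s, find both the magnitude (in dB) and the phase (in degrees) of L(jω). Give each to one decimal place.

|(j159)² + 72.8(j159) + 8281| = |-17000 + j11575| = 2.057e+04
|L(j159)| = 8281 / 2.057e+04 = 0.40264
20 log₁₀(0.40264) = -7.90 dB
∠[(j159)² + 72.8(j159) + 8281] = ∠[-17000 + j11575] = 145.75°
∠L(j159) = −145.75° = -145.75°

|L| = -7.9 dB, ∠L = -145.7°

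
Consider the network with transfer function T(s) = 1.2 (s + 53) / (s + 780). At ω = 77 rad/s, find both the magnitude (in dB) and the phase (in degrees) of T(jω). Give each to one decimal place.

|T| = -16.9 dB, ∠T = 49.8°

|j77 + 53| = √(77² + 53²) = 93.48
|j77 + 780| = √(77² + 780²) = 783.8
|T(j77)| = 1.2 × 93.48 / 783.8 = 0.14312
20 log₁₀(0.14312) = -16.89 dB
∠(j77 + 53) = arctan(77/53) = 55.46°
∠(j77 + 780) = arctan(77/780) = 5.64°
∠T(j77) = 55.46° − 5.64° = 49.82°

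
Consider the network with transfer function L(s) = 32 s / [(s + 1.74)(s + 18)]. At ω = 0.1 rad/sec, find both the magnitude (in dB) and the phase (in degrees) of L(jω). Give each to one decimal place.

|j0.1| = 0.1
|j0.1 + 1.74| = √(0.1² + 1.74²) = 1.743
|j0.1 + 18| = √(0.1² + 18²) = 18
|L(j0.1)| = 32 × 0.1 / (1.743 × 18) = 0.102
20 log₁₀(0.102) = -19.83 dB
∠(j0.1) = 90.00°
∠(j0.1 + 1.74) = arctan(0.1/1.74) = 3.29°
∠(j0.1 + 18) = arctan(0.1/18) = 0.32°
∠L(j0.1) = 90.00° − (3.29° + 0.32°) = 86.39°

|L| = -19.8 dB, ∠L = 86.4°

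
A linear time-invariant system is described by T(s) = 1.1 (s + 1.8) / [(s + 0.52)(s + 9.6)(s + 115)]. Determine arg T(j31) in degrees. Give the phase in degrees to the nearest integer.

∠(j31 + 1.8) = arctan(31/1.8) = 86.68°
∠(j31 + 0.52) = arctan(31/0.52) = 89.04°
∠(j31 + 9.6) = arctan(31/9.6) = 72.79°
∠(j31 + 115) = arctan(31/115) = 15.09°
∠T(j31) = 86.68° − (89.04° + 72.79° + 15.09°) = -90.24°

-90°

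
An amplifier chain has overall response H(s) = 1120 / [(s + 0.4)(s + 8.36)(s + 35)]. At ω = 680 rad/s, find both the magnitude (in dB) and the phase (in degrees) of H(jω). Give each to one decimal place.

|H| = -109.0 dB, ∠H = -266.3°

|j680 + 0.4| = √(680² + 0.4²) = 680
|j680 + 8.36| = √(680² + 8.36²) = 680.1
|j680 + 35| = √(680² + 35²) = 680.9
|H(j680)| = 1120 / (680 × 680.1 × 680.9) = 3.557e-06
20 log₁₀(3.557e-06) = -108.98 dB
∠(j680 + 0.4) = arctan(680/0.4) = 89.97°
∠(j680 + 8.36) = arctan(680/8.36) = 89.30°
∠(j680 + 35) = arctan(680/35) = 87.05°
∠H(j680) = − (89.97° + 89.30° + 87.05°) = -266.32°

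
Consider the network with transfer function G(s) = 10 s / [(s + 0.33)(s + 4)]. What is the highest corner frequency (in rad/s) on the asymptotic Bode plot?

Break frequencies occur at each pole and zero magnitude: 0.33 rad/s, 4 rad/s.
The highest is 4 rad/s.

4 rad/s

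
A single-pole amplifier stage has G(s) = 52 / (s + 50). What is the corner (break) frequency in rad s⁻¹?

The single real pole at s = −50 gives a corner at ω = 50 rad s⁻¹.

50 rad s⁻¹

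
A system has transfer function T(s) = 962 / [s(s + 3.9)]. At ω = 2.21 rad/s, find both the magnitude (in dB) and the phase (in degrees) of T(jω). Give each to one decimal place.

|j2.21 + 3.9| = √(2.21² + 3.9²) = 4.483
|j2.21| = 2.21
|T(j2.21)| = 962 / (4.483 × 2.21) = 97.107
20 log₁₀(97.107) = 39.74 dB
∠(j2.21 + 3.9) = arctan(2.21/3.9) = 29.54°
∠(j2.21) = 90.00°
∠T(j2.21) = − (29.54° + 90.00°) = -119.54°

|T| = 39.7 dB, ∠T = -119.5°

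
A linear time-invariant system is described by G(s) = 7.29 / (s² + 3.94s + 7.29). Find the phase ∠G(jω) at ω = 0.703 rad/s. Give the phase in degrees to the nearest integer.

∠[(j0.703)² + 3.94(j0.703) + 7.29] = ∠[6.7958 + j2.7698] = 22.17°
∠G(j0.703) = −22.17° = -22.17°

-22°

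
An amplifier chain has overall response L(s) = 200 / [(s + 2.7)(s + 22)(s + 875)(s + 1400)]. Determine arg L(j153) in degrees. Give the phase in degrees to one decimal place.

-187.0 deg

∠(j153 + 2.7) = arctan(153/2.7) = 88.99°
∠(j153 + 22) = arctan(153/22) = 81.82°
∠(j153 + 875) = arctan(153/875) = 9.92°
∠(j153 + 1400) = arctan(153/1400) = 6.24°
∠L(j153) = − (88.99° + 81.82° + 9.92° + 6.24°) = -186.96°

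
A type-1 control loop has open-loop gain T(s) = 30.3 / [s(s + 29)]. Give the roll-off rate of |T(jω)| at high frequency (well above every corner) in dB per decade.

-40 dB/decade

With 0 zeros and 2 poles, the high-frequency asymptotic slope is 20 × (0 − 2) = -40 dB/decade.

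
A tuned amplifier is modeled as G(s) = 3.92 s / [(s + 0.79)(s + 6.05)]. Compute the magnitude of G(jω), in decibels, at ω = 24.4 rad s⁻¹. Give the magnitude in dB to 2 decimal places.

-16.15 dB

|j24.4| = 24.4
|j24.4 + 0.79| = √(24.4² + 0.79²) = 24.41
|j24.4 + 6.05| = √(24.4² + 6.05²) = 25.14
|G(j24.4)| = 3.92 × 24.4 / (24.41 × 25.14) = 0.15585
20 log₁₀(0.15585) = -16.146 dB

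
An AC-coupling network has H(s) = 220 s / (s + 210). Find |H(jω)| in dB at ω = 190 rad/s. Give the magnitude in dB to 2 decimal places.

|j190| = 190
|j190 + 210| = √(190² + 210²) = 283.2
|H(j190)| = 220 × 190 / 283.2 = 147.6
20 log₁₀(147.6) = 43.382 dB

43.38 dB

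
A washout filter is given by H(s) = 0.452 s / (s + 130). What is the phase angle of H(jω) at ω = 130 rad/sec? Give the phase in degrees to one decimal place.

∠(j130) = 90.00°
∠(j130 + 130) = arctan(130/130) = 45.00°
∠H(j130) = 90.00° − 45.00° = 45.00°

45.0°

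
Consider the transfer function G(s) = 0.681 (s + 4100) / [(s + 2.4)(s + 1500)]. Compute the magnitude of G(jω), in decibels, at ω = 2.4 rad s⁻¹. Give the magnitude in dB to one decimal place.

-5.2 dB

|j2.4 + 4100| = √(2.4² + 4100²) = 4100
|j2.4 + 2.4| = √(2.4² + 2.4²) = 3.394
|j2.4 + 1500| = √(2.4² + 1500²) = 1500
|G(j2.4)| = 0.681 × 4100 / (3.394 × 1500) = 0.54842
20 log₁₀(0.54842) = -5.22 dB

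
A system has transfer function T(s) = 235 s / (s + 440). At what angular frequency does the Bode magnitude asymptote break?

The single real pole at s = −440 gives a corner at ω = 440 rad/s.

440 rad/s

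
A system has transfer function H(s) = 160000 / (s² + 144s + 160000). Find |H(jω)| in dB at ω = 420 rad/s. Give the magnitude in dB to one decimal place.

8.1 dB

|(j420)² + 144(j420) + 160000| = |-16400 + j60480| = 6.266e+04
|H(j420)| = 160000 / 6.266e+04 = 2.5533
20 log₁₀(2.5533) = 8.14 dB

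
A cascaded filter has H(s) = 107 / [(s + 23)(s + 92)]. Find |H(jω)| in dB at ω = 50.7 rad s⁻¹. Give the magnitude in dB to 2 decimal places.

-34.75 dB

|j50.7 + 23| = √(50.7² + 23²) = 55.67
|j50.7 + 92| = √(50.7² + 92²) = 105
|H(j50.7)| = 107 / (55.67 × 105) = 0.018296
20 log₁₀(0.018296) = -34.753 dB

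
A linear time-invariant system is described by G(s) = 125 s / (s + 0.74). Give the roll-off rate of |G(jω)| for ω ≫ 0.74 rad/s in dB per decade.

0 dB/decade

With 1 zero and 1 pole, the high-frequency asymptotic slope is 20 × (1 − 1) = 0 dB/decade.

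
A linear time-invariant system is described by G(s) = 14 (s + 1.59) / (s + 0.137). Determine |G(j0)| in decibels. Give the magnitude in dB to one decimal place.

44.2 dB

G(0) = 14 × 1.59 / 0.137 = 162.48
20 log₁₀(162.48) = 44.22 dB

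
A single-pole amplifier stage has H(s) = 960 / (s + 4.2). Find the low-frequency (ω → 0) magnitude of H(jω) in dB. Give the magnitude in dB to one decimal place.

H(0) = 960 / 4.2 = 228.57
20 log₁₀(228.57) = 47.18 dB

47.2 dB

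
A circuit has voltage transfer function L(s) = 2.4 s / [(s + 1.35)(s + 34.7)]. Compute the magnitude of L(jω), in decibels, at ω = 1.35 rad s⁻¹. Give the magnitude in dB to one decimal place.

-26.2 dB

|j1.35| = 1.35
|j1.35 + 1.35| = √(1.35² + 1.35²) = 1.909
|j1.35 + 34.7| = √(1.35² + 34.7²) = 34.73
|L(j1.35)| = 2.4 × 1.35 / (1.909 × 34.73) = 0.04887
20 log₁₀(0.04887) = -26.22 dB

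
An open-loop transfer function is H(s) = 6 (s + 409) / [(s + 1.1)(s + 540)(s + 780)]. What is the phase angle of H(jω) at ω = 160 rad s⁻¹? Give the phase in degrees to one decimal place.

-96.3°

∠(j160 + 409) = arctan(160/409) = 21.37°
∠(j160 + 1.1) = arctan(160/1.1) = 89.61°
∠(j160 + 540) = arctan(160/540) = 16.50°
∠(j160 + 780) = arctan(160/780) = 11.59°
∠H(j160) = 21.37° − (89.61° + 16.50° + 11.59°) = -96.34°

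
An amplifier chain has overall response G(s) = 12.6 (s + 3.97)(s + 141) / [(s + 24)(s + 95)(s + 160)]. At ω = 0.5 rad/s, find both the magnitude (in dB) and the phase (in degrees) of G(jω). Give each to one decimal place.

|G| = -34.2 dB, ∠G = 5.7°

|j0.5 + 3.97| = √(0.5² + 3.97²) = 4.001
|j0.5 + 141| = √(0.5² + 141²) = 141
|j0.5 + 24| = √(0.5² + 24²) = 24.01
|j0.5 + 95| = √(0.5² + 95²) = 95
|j0.5 + 160| = √(0.5² + 160²) = 160
|G(j0.5)| = 12.6 × 4.001 × 141 / (24.01 × 95 × 160) = 0.019482
20 log₁₀(0.019482) = -34.21 dB
∠(j0.5 + 3.97) = arctan(0.5/3.97) = 7.18°
∠(j0.5 + 141) = arctan(0.5/141) = 0.20°
∠(j0.5 + 24) = arctan(0.5/24) = 1.19°
∠(j0.5 + 95) = arctan(0.5/95) = 0.30°
∠(j0.5 + 160) = arctan(0.5/160) = 0.18°
∠G(j0.5) = 7.18° + 0.20° − (1.19° + 0.30° + 0.18°) = 5.71°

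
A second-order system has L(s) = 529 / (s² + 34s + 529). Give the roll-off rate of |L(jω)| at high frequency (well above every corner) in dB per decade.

With 0 zeros and 2 poles, the high-frequency asymptotic slope is 20 × (0 − 2) = -40 dB/decade.

-40 dB/decade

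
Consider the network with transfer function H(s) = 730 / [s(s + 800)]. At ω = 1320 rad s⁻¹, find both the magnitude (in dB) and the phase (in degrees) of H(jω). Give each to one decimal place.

|j1320 + 800| = √(1320² + 800²) = 1544
|j1320| = 1320
|H(j1320)| = 730 / (1544 × 1320) = 0.0003583
20 log₁₀(0.0003583) = -68.92 dB
∠(j1320 + 800) = arctan(1320/800) = 58.78°
∠(j1320) = 90.00°
∠H(j1320) = − (58.78° + 90.00°) = -148.78°

|H| = -68.9 dB, ∠H = -148.8°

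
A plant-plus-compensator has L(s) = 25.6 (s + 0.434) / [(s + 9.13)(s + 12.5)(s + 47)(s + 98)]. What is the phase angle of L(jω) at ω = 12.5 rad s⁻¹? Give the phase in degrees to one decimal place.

-33.0 deg

∠(j12.5 + 0.434) = arctan(12.5/0.434) = 88.01°
∠(j12.5 + 9.13) = arctan(12.5/9.13) = 53.86°
∠(j12.5 + 12.5) = arctan(12.5/12.5) = 45.00°
∠(j12.5 + 47) = arctan(12.5/47) = 14.89°
∠(j12.5 + 98) = arctan(12.5/98) = 7.27°
∠L(j12.5) = 88.01° − (53.86° + 45.00° + 14.89° + 7.27°) = -33.01°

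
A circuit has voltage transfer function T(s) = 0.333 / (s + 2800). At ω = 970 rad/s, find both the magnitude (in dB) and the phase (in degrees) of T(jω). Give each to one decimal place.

|T| = -79.0 dB, ∠T = -19.1 deg

|j970 + 2800| = √(970² + 2800²) = 2963
|T(j970)| = 0.333 / 2963 = 0.00011238
20 log₁₀(0.00011238) = -78.99 dB
∠(j970 + 2800) = arctan(970/2800) = 19.11°
∠T(j970) = −19.11° = -19.11°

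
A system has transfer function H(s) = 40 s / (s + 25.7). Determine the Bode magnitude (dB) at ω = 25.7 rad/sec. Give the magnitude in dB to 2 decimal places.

|j25.7| = 25.7
|j25.7 + 25.7| = √(25.7² + 25.7²) = 36.35
|H(j25.7)| = 40 × 25.7 / 36.35 = 28.284
20 log₁₀(28.284) = 29.031 dB

29.03 dB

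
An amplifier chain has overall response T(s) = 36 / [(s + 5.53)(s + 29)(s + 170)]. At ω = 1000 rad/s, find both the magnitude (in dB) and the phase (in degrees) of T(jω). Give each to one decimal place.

|T| = -149.0 dB, ∠T = -258.4°

|j1000 + 5.53| = √(1000² + 5.53²) = 1000
|j1000 + 29| = √(1000² + 29²) = 1000
|j1000 + 170| = √(1000² + 170²) = 1014
|T(j1000)| = 36 / (1000 × 1000 × 1014) = 3.5475e-08
20 log₁₀(3.5475e-08) = -149.00 dB
∠(j1000 + 5.53) = arctan(1000/5.53) = 89.68°
∠(j1000 + 29) = arctan(1000/29) = 88.34°
∠(j1000 + 170) = arctan(1000/170) = 80.35°
∠T(j1000) = − (89.68° + 88.34° + 80.35°) = -258.37°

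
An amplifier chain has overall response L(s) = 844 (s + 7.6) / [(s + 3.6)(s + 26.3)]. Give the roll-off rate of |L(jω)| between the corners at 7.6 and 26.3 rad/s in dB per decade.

In this band the factors already past their corner are: zero at 7.6, pole at 3.6; net slope = 0 dB/decade.

0 dB/decade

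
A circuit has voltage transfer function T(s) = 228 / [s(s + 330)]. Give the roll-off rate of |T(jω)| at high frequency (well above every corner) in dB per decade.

With 0 zeros and 2 poles, the high-frequency asymptotic slope is 20 × (0 − 2) = -40 dB/decade.

-40 dB/decade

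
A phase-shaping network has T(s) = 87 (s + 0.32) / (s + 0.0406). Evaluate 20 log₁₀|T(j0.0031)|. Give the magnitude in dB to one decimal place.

|j0.0031 + 0.32| = √(0.0031² + 0.32²) = 0.32
|j0.0031 + 0.0406| = √(0.0031² + 0.0406²) = 0.04072
|T(j0.0031)| = 87 × 0.32 / 0.04072 = 683.76
20 log₁₀(683.76) = 56.70 dB

56.7 dB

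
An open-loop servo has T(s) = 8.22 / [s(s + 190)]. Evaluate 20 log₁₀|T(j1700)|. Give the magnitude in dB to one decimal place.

-111.0 dB

|j1700 + 190| = √(1700² + 190²) = 1711
|j1700| = 1700
|T(j1700)| = 8.22 / (1711 × 1700) = 2.8267e-06
20 log₁₀(2.8267e-06) = -110.97 dB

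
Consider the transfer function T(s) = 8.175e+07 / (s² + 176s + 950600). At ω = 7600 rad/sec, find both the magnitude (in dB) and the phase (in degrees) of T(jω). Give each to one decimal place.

|T| = 3.2 dB, ∠T = -178.7°

|(j7600)² + 176(j7600) + 950600| = |-5.6809e+07 + j1.3376e+06| = 5.683e+07
|T(j7600)| = 8.175e+07 / 5.683e+07 = 1.4386
20 log₁₀(1.4386) = 3.16 dB
∠[(j7600)² + 176(j7600) + 950600] = ∠[-5.6809e+07 + j1.3376e+06] = 178.65°
∠T(j7600) = −178.65° = -178.65°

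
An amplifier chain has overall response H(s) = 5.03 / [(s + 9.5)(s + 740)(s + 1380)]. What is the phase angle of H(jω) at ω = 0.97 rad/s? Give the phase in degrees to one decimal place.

∠(j0.97 + 9.5) = arctan(0.97/9.5) = 5.83°
∠(j0.97 + 740) = arctan(0.97/740) = 0.08°
∠(j0.97 + 1380) = arctan(0.97/1380) = 0.04°
∠H(j0.97) = − (5.83° + 0.08° + 0.04°) = -5.95°

-5.9°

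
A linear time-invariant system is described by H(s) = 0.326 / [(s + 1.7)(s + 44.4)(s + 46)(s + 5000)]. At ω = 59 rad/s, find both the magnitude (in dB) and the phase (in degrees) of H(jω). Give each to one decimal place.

|H| = -194.0 dB, ∠H = -194.1°

|j59 + 1.7| = √(59² + 1.7²) = 59.02
|j59 + 44.4| = √(59² + 44.4²) = 73.84
|j59 + 46| = √(59² + 46²) = 74.81
|j59 + 5000| = √(59² + 5000²) = 5000
|H(j59)| = 0.326 / (59.02 × 73.84 × 74.81 × 5000) = 1.9995e-10
20 log₁₀(1.9995e-10) = -193.98 dB
∠(j59 + 1.7) = arctan(59/1.7) = 88.35°
∠(j59 + 44.4) = arctan(59/44.4) = 53.04°
∠(j59 + 46) = arctan(59/46) = 52.06°
∠(j59 + 5000) = arctan(59/5000) = 0.68°
∠H(j59) = − (88.35° + 53.04° + 52.06° + 0.68°) = -194.12°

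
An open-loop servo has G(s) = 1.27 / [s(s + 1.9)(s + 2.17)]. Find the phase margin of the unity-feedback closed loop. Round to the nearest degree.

73 deg

Gain crossover: |G(jω)| = 1 at ω ≈ 0.301 rad/s.
∠G(j0.301) = −90° − arctan(0.301/1.9) − arctan(0.301/2.17) ≈ -106.92°
PM = 180° + (-106.92°) = 73.08°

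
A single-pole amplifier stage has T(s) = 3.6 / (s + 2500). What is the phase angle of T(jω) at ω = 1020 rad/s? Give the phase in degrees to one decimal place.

-22.2°

∠(j1020 + 2500) = arctan(1020/2500) = 22.20°
∠T(j1020) = −22.20° = -22.20°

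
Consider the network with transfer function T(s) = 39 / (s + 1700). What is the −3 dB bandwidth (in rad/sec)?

1700 rad/sec

For a single-pole low-pass, the −3 dB point is at the pole: ω = 1700 rad/sec.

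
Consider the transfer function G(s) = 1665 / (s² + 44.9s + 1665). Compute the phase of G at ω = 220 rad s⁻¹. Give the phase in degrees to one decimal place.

∠[(j220)² + 44.9(j220) + 1665] = ∠[-46735 + j9878] = 168.07°
∠G(j220) = −168.07° = -168.07°

-168.1°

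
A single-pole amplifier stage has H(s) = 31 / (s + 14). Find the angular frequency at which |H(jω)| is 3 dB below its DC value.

14 rad/sec

For a single-pole low-pass, the −3 dB point is at the pole: ω = 14 rad/sec.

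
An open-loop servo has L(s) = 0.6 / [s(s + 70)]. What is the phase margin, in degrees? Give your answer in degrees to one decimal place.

Gain crossover: |L(jω)| = 1 at ω ≈ 0.00857 rad s⁻¹.
∠L(j0.00857) = −90° − arctan(0.00857/70) ≈ -90.01°
PM = 180° + (-90.01°) = 89.99°

90.0°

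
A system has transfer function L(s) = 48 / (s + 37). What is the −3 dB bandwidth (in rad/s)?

For a single-pole low-pass, the −3 dB point is at the pole: ω = 37 rad/s.

37 rad/s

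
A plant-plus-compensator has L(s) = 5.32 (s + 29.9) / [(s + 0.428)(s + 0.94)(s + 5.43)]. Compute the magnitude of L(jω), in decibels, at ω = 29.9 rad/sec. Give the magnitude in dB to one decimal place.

-41.6 dB

|j29.9 + 29.9| = √(29.9² + 29.9²) = 42.28
|j29.9 + 0.428| = √(29.9² + 0.428²) = 29.9
|j29.9 + 0.94| = √(29.9² + 0.94²) = 29.91
|j29.9 + 5.43| = √(29.9² + 5.43²) = 30.39
|L(j29.9)| = 5.32 × 42.28 / (29.9 × 29.91 × 30.39) = 0.0082752
20 log₁₀(0.0082752) = -41.64 dB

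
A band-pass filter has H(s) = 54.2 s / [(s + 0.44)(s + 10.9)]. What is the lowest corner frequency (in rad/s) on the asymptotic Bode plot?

0.44 rad/s

Break frequencies occur at each pole and zero magnitude: 0.44 rad/s, 10.9 rad/s.
The lowest is 0.44 rad/s.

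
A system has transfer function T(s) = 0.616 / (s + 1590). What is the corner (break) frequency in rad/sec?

1590 rad/sec

The single real pole at s = −1590 gives a corner at ω = 1590 rad/sec.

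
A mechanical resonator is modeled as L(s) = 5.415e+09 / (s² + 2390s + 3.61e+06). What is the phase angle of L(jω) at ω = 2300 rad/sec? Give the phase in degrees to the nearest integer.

∠[(j2300)² + 2390(j2300) + 3.61e+06] = ∠[-1.68e+06 + j5.497e+06] = 106.99°
∠L(j2300) = −106.99° = -106.99°

-107°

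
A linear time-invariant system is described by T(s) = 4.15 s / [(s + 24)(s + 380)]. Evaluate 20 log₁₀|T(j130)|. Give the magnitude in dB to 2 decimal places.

|j130| = 130
|j130 + 24| = √(130² + 24²) = 132.2
|j130 + 380| = √(130² + 380²) = 401.6
|T(j130)| = 4.15 × 130 / (132.2 × 401.6) = 0.010161
20 log₁₀(0.010161) = -39.861 dB

-39.86 dB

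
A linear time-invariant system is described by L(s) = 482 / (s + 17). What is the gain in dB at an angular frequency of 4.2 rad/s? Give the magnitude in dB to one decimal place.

|j4.2 + 17| = √(4.2² + 17²) = 17.51
|L(j4.2)| = 482 / 17.51 = 27.525
20 log₁₀(27.525) = 28.79 dB

28.8 dB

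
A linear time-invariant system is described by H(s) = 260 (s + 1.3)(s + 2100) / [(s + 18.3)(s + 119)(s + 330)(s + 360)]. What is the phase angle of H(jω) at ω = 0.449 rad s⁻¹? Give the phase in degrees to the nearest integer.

∠(j0.449 + 1.3) = arctan(0.449/1.3) = 19.05°
∠(j0.449 + 2100) = arctan(0.449/2100) = 0.01°
∠(j0.449 + 18.3) = arctan(0.449/18.3) = 1.41°
∠(j0.449 + 119) = arctan(0.449/119) = 0.22°
∠(j0.449 + 330) = arctan(0.449/330) = 0.08°
∠(j0.449 + 360) = arctan(0.449/360) = 0.07°
∠H(j0.449) = 19.05° + 0.01° − (1.41° + 0.22° + 0.08° + 0.07°) = 17.30°

17°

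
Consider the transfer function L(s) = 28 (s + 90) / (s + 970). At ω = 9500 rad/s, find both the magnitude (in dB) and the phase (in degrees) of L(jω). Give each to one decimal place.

|L| = 28.9 dB, ∠L = 5.3°

|j9500 + 90| = √(9500² + 90²) = 9500
|j9500 + 970| = √(9500² + 970²) = 9549
|L(j9500)| = 28 × 9500 / 9549 = 27.856
20 log₁₀(27.856) = 28.90 dB
∠(j9500 + 90) = arctan(9500/90) = 89.46°
∠(j9500 + 970) = arctan(9500/970) = 84.17°
∠L(j9500) = 89.46° − 84.17° = 5.29°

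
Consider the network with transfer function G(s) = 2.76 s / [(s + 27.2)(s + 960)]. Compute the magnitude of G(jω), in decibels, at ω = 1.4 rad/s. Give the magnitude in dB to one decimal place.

-76.6 dB

|j1.4| = 1.4
|j1.4 + 27.2| = √(1.4² + 27.2²) = 27.24
|j1.4 + 960| = √(1.4² + 960²) = 960
|G(j1.4)| = 2.76 × 1.4 / (27.24 × 960) = 0.00014778
20 log₁₀(0.00014778) = -76.61 dB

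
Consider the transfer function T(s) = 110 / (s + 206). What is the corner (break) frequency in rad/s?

The single real pole at s = −206 gives a corner at ω = 206 rad/s.

206 rad/s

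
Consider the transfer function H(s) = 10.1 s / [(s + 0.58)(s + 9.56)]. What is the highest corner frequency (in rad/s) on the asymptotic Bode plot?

9.56 rad/s

Break frequencies occur at each pole and zero magnitude: 0.58 rad/s, 9.56 rad/s.
The highest is 9.56 rad/s.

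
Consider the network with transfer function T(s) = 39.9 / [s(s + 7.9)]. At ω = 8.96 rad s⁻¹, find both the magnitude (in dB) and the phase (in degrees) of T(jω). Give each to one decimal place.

|j8.96 + 7.9| = √(8.96² + 7.9²) = 11.95
|j8.96| = 8.96
|T(j8.96)| = 39.9 / (11.95 × 8.96) = 0.37279
20 log₁₀(0.37279) = -8.57 dB
∠(j8.96 + 7.9) = arctan(8.96/7.9) = 48.60°
∠(j8.96) = 90.00°
∠T(j8.96) = − (48.60° + 90.00°) = -138.60°

|T| = -8.6 dB, ∠T = -138.6 deg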